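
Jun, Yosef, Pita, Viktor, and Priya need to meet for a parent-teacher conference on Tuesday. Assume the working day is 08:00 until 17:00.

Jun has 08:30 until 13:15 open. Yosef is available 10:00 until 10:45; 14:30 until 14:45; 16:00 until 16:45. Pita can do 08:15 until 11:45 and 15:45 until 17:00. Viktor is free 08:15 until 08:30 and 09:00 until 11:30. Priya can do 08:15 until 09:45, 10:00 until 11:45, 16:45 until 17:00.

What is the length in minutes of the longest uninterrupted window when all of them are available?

45

Jun ∩ Yosef: 10:00-10:45.
Jun ∩ Yosef ∩ Pita: 10:00-10:45.
Jun ∩ Yosef ∩ Pita ∩ Viktor: 10:00-10:45.
Jun ∩ Yosef ∩ Pita ∩ Viktor ∩ Priya: 10:00-10:45.
So the common availability across everyone is 10:00-10:45.
The longest is 10:00-10:45 at 45 minutes.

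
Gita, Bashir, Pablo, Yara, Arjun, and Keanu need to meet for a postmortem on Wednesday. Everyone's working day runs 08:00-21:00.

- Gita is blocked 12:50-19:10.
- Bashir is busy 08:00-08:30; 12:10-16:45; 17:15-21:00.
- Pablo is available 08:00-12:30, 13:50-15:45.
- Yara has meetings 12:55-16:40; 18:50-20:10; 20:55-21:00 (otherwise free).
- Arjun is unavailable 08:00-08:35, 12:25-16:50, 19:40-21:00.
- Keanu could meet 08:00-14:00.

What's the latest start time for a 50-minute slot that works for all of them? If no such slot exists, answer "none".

Gita free: 08:00-12:50, 19:10-21:00 (invert busy blocks within the working day).
Bashir free: 08:30-12:10, 16:45-17:15 (invert busy blocks within the working day).
Pablo free: 08:00-12:30, 13:50-15:45.
Yara free: 08:00-12:55, 16:40-18:50, 20:10-20:55 (invert busy blocks within the working day).
Arjun free: 08:35-12:25, 16:50-19:40 (invert busy blocks within the working day).
Keanu free: 08:00-14:00.
Gita ∩ Bashir: 08:30-12:10.
Gita ∩ Bashir ∩ Pablo: 08:30-12:10.
Gita ∩ Bashir ∩ Pablo ∩ Yara: 08:30-12:10.
Gita ∩ Bashir ∩ Pablo ∩ Yara ∩ Arjun: 08:35-12:10.
Gita ∩ Bashir ∩ Pablo ∩ Yara ∩ Arjun ∩ Keanu: 08:35-12:10.
So the common availability across everyone is 08:35-12:10.
The last common window of at least 50 minutes is 08:35-12:10; a 50-minute meeting can start as late as 11:20 and still end by 12:10.

11:20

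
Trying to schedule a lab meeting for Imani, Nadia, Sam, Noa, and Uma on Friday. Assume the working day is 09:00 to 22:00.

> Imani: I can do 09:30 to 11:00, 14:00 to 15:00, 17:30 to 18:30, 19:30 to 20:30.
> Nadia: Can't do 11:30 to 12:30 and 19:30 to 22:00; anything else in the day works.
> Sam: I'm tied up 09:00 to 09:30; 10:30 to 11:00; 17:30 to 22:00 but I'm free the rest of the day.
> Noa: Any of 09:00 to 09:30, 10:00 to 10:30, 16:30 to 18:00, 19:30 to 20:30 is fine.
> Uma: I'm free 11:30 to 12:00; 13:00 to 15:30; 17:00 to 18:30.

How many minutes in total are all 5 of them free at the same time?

Imani free: 09:30-11:00, 14:00-15:00, 17:30-18:30, 19:30-20:30.
Nadia free: 09:00-11:30, 12:30-19:30 (invert busy blocks within the working day).
Sam free: 09:30-10:30, 11:00-17:30 (invert busy blocks within the working day).
Noa free: 09:00-09:30, 10:00-10:30, 16:30-18:00, 19:30-20:30.
Uma free: 11:30-12:00, 13:00-15:30, 17:00-18:30.
Imani ∩ Nadia: 09:30-11:00, 14:00-15:00, 17:30-18:30.
Imani ∩ Nadia ∩ Sam: 09:30-10:30, 14:00-15:00.
Imani ∩ Nadia ∩ Sam ∩ Noa: 10:00-10:30.
Imani ∩ Nadia ∩ Sam ∩ Noa ∩ Uma: ∅.
There is no time when everyone is free.
There is no common window, so the total is 0 minutes.

0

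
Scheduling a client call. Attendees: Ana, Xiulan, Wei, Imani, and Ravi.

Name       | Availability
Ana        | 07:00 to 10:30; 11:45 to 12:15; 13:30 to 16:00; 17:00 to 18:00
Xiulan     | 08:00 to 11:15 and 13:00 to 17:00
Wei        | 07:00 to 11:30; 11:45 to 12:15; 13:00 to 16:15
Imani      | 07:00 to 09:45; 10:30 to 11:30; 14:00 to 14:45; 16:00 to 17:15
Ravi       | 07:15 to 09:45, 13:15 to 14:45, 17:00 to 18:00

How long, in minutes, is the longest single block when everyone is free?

105

Ana ∩ Xiulan: 08:00-10:30, 13:30-16:00.
Ana ∩ Xiulan ∩ Wei: 08:00-10:30, 13:30-16:00.
Ana ∩ Xiulan ∩ Wei ∩ Imani: 08:00-09:45, 14:00-14:45.
Ana ∩ Xiulan ∩ Wei ∩ Imani ∩ Ravi: 08:00-09:45, 14:00-14:45.
So the common availability across everyone is 08:00-09:45, 14:00-14:45.
The longest is 08:00-09:45 at 105 minutes.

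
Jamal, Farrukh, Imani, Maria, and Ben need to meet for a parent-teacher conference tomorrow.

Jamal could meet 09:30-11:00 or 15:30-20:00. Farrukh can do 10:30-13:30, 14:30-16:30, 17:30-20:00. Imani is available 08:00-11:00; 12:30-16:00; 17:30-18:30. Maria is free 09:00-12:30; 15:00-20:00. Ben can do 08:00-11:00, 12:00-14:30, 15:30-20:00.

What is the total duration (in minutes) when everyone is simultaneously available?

120

Jamal ∩ Farrukh: 10:30-11:00, 15:30-16:30, 17:30-20:00.
Jamal ∩ Farrukh ∩ Imani: 10:30-11:00, 15:30-16:00, 17:30-18:30.
Jamal ∩ Farrukh ∩ Imani ∩ Maria: 10:30-11:00, 15:30-16:00, 17:30-18:30.
Jamal ∩ Farrukh ∩ Imani ∩ Maria ∩ Ben: 10:30-11:00, 15:30-16:00, 17:30-18:30.
So the common availability across everyone is 10:30-11:00, 15:30-16:00, 17:30-18:30.
Summing the common windows: 30 + 30 + 60 = 120 minutes.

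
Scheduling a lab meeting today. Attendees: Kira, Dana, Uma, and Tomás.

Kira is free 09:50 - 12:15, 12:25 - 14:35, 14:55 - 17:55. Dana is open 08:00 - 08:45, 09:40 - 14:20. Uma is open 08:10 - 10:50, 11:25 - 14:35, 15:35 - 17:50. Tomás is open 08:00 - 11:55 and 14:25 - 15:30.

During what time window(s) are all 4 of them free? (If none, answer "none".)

09:50-10:50, 11:25-11:55

Kira ∩ Dana: 09:50-12:15, 12:25-14:20.
Kira ∩ Dana ∩ Uma: 09:50-10:50, 11:25-12:15, 12:25-14:20.
Kira ∩ Dana ∩ Uma ∩ Tomás: 09:50-10:50, 11:25-11:55.
Those are the intersection windows.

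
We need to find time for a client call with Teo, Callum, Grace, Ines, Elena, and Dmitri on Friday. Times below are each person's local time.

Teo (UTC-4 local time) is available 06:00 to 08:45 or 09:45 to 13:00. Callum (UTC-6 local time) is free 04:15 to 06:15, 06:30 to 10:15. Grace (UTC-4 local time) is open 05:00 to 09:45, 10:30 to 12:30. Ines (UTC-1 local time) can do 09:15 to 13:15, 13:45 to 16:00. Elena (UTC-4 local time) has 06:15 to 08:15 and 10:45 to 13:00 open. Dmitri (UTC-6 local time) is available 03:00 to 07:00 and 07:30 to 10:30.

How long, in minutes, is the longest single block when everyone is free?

Teo in UTC: 10:00-12:45, 13:45-17:00 (add 4h to convert from UTC-4).
Callum in UTC: 10:15-12:15, 12:30-16:15 (add 6h to convert from UTC-6).
Grace in UTC: 09:00-13:45, 14:30-16:30 (add 4h to convert from UTC-4).
Ines in UTC: 10:15-14:15, 14:45-17:00 (add 1h to convert from UTC-1).
Elena in UTC: 10:15-12:15, 14:45-17:00 (add 4h to convert from UTC-4).
Dmitri in UTC: 09:00-13:00, 13:30-16:30 (add 6h to convert from UTC-6).
Teo ∩ Callum: 10:15-12:15, 12:30-12:45, 13:45-16:15.
Teo ∩ Callum ∩ Grace: 10:15-12:15, 12:30-12:45, 14:30-16:15.
Teo ∩ Callum ∩ Grace ∩ Ines: 10:15-12:15, 12:30-12:45, 14:45-16:15.
Teo ∩ Callum ∩ Grace ∩ Ines ∩ Elena: 10:15-12:15, 14:45-16:15.
Teo ∩ Callum ∩ Grace ∩ Ines ∩ Elena ∩ Dmitri: 10:15-12:15, 14:45-16:15.
The longest is 10:15-12:15 at 120 minutes.

120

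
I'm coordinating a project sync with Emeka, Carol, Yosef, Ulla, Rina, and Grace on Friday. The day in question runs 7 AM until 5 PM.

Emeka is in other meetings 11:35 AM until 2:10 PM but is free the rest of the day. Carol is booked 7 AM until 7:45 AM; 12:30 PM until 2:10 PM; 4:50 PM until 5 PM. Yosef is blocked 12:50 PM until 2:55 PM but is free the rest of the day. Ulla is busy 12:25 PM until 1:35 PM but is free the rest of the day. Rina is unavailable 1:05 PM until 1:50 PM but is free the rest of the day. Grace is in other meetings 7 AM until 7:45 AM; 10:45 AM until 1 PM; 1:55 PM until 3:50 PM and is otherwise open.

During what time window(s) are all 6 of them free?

Emeka free: 07:00-11:35, 14:10-17:00 (invert busy blocks within the working day).
Carol free: 07:45-12:30, 14:10-16:50 (invert busy blocks within the working day).
Yosef free: 07:00-12:50, 14:55-17:00 (invert busy blocks within the working day).
Ulla free: 07:00-12:25, 13:35-17:00 (invert busy blocks within the working day).
Rina free: 07:00-13:05, 13:50-17:00 (invert busy blocks within the working day).
Grace free: 07:45-10:45, 13:00-13:55, 15:50-17:00 (invert busy blocks within the working day).
Emeka ∩ Carol: 07:45-11:35, 14:10-16:50.
Emeka ∩ Carol ∩ Yosef: 07:45-11:35, 14:55-16:50.
Emeka ∩ Carol ∩ Yosef ∩ Ulla: 07:45-11:35, 14:55-16:50.
Emeka ∩ Carol ∩ Yosef ∩ Ulla ∩ Rina: 07:45-11:35, 14:55-16:50.
Emeka ∩ Carol ∩ Yosef ∩ Ulla ∩ Rina ∩ Grace: 07:45-10:45, 15:50-16:50.
So the common availability across everyone is 07:45-10:45, 15:50-16:50.

07:45-10:45, 15:50-16:50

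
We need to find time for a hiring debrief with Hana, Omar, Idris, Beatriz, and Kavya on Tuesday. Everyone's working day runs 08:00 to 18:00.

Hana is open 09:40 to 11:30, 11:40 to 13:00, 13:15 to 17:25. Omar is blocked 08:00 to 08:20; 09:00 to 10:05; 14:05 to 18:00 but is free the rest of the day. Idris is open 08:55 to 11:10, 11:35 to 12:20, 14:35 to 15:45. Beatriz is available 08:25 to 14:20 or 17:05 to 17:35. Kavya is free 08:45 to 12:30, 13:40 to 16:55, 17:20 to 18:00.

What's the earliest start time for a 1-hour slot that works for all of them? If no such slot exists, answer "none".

Hana free: 09:40-11:30, 11:40-13:00, 13:15-17:25.
Omar free: 08:20-09:00, 10:05-14:05 (invert busy blocks within the working day).
Idris free: 08:55-11:10, 11:35-12:20, 14:35-15:45.
Beatriz free: 08:25-14:20, 17:05-17:35.
Kavya free: 08:45-12:30, 13:40-16:55, 17:20-18:00.
Hana ∩ Omar: 10:05-11:30, 11:40-13:00, 13:15-14:05.
Hana ∩ Omar ∩ Idris: 10:05-11:10, 11:40-12:20.
Hana ∩ Omar ∩ Idris ∩ Beatriz: 10:05-11:10, 11:40-12:20.
Hana ∩ Omar ∩ Idris ∩ Beatriz ∩ Kavya: 10:05-11:10, 11:40-12:20.
The first common window of at least 60 minutes is 10:05-11:10, so the earliest start is 10:05.

10:05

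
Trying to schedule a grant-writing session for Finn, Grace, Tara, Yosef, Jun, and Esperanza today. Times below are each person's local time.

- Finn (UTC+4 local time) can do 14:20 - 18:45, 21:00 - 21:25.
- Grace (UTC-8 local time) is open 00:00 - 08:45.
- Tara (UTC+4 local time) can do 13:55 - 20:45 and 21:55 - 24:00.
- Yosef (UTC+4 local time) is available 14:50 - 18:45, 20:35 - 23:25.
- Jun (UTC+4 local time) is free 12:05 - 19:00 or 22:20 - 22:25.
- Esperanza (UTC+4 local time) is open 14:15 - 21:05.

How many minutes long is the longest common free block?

235

Finn in UTC: 10:20-14:45, 17:00-17:25 (subtract 4h to convert from UTC+4).
Grace in UTC: 08:00-16:45 (add 8h to convert from UTC-8).
Tara in UTC: 09:55-16:45, 17:55-20:00 (subtract 4h to convert from UTC+4).
Yosef in UTC: 10:50-14:45, 16:35-19:25 (subtract 4h to convert from UTC+4).
Jun in UTC: 08:05-15:00, 18:20-18:25 (subtract 4h to convert from UTC+4).
Esperanza in UTC: 10:15-17:05 (subtract 4h to convert from UTC+4).
Finn ∩ Grace: 10:20-14:45.
Finn ∩ Grace ∩ Tara: 10:20-14:45.
Finn ∩ Grace ∩ Tara ∩ Yosef: 10:50-14:45.
Finn ∩ Grace ∩ Tara ∩ Yosef ∩ Jun: 10:50-14:45.
Finn ∩ Grace ∩ Tara ∩ Yosef ∩ Jun ∩ Esperanza: 10:50-14:45.
The longest is 10:50-14:45 at 235 minutes.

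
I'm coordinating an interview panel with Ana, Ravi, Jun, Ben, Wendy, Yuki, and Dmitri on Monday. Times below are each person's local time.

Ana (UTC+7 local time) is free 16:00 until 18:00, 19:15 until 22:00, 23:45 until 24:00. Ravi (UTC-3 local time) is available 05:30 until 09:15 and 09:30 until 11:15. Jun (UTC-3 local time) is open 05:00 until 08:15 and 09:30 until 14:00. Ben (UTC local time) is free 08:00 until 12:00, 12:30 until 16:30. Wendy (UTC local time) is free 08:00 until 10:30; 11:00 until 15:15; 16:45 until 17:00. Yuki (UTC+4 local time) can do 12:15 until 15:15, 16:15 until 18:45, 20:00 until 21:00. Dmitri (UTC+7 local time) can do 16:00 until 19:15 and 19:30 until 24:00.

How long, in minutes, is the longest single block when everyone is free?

105

Ana in UTC: 09:00-11:00, 12:15-15:00, 16:45-17:00 (subtract 7h to convert from UTC+7).
Ravi in UTC: 08:30-12:15, 12:30-14:15 (add 3h to convert from UTC-3).
Jun in UTC: 08:00-11:15, 12:30-17:00 (add 3h to convert from UTC-3).
Ben in UTC: 08:00-12:00, 12:30-16:30.
Wendy in UTC: 08:00-10:30, 11:00-15:15, 16:45-17:00.
Yuki in UTC: 08:15-11:15, 12:15-14:45, 16:00-17:00 (subtract 4h to convert from UTC+4).
Dmitri in UTC: 09:00-12:15, 12:30-17:00 (subtract 7h to convert from UTC+7).
Ana ∩ Ravi: 09:00-11:00, 12:30-14:15.
Ana ∩ Ravi ∩ Jun: 09:00-11:00, 12:30-14:15.
Ana ∩ Ravi ∩ Jun ∩ Ben: 09:00-11:00, 12:30-14:15.
Ana ∩ Ravi ∩ Jun ∩ Ben ∩ Wendy: 09:00-10:30, 12:30-14:15.
Ana ∩ Ravi ∩ Jun ∩ Ben ∩ Wendy ∩ Yuki: 09:00-10:30, 12:30-14:15.
Ana ∩ Ravi ∩ Jun ∩ Ben ∩ Wendy ∩ Yuki ∩ Dmitri: 09:00-10:30, 12:30-14:15.
The longest is 12:30-14:15 at 105 minutes.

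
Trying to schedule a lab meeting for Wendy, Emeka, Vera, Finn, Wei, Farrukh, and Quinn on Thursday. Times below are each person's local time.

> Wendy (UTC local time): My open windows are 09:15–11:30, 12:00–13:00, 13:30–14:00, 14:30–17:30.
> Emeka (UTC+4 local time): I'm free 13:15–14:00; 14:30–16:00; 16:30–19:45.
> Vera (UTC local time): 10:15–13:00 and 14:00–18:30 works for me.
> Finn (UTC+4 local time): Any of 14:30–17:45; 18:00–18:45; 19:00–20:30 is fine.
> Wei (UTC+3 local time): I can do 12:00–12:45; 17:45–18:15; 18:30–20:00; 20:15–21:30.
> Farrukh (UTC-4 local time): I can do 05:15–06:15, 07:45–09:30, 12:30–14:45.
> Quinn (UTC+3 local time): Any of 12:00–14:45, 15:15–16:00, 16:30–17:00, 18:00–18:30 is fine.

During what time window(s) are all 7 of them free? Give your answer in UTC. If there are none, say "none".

none

Wendy in UTC: 09:15-11:30, 12:00-13:00, 13:30-14:00, 14:30-17:30.
Emeka in UTC: 09:15-10:00, 10:30-12:00, 12:30-15:45 (subtract 4h to convert from UTC+4).
Vera in UTC: 10:15-13:00, 14:00-18:30.
Finn in UTC: 10:30-13:45, 14:00-14:45, 15:00-16:30 (subtract 4h to convert from UTC+4).
Wei in UTC: 09:00-09:45, 14:45-15:15, 15:30-17:00, 17:15-18:30 (subtract 3h to convert from UTC+3).
Farrukh in UTC: 09:15-10:15, 11:45-13:30, 16:30-18:45 (add 4h to convert from UTC-4).
Quinn in UTC: 09:00-11:45, 12:15-13:00, 13:30-14:00, 15:00-15:30 (subtract 3h to convert from UTC+3).
Wendy ∩ Emeka: 09:15-10:00, 10:30-11:30, 12:30-13:00, 13:30-14:00, 14:30-15:45.
Wendy ∩ Emeka ∩ Vera: 10:30-11:30, 12:30-13:00, 14:30-15:45.
Wendy ∩ Emeka ∩ Vera ∩ Finn: 10:30-11:30, 12:30-13:00, 14:30-14:45, 15:00-15:45.
Wendy ∩ Emeka ∩ Vera ∩ Finn ∩ Wei: 15:00-15:15, 15:30-15:45.
Wendy ∩ Emeka ∩ Vera ∩ Finn ∩ Wei ∩ Farrukh: ∅.
Wendy ∩ Emeka ∩ Vera ∩ Finn ∩ Wei ∩ Farrukh ∩ Quinn: ∅.
There is no time when everyone is free.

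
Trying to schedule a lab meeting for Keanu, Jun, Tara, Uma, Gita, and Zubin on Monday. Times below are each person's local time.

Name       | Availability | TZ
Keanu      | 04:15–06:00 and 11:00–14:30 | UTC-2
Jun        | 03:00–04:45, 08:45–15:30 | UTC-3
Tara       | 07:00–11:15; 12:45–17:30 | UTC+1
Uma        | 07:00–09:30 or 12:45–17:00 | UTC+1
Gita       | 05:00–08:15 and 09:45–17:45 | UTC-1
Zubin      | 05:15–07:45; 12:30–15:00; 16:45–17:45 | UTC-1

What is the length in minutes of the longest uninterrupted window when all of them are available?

Keanu in UTC: 06:15-08:00, 13:00-16:30 (add 2h to convert from UTC-2).
Jun in UTC: 06:00-07:45, 11:45-18:30 (add 3h to convert from UTC-3).
Tara in UTC: 06:00-10:15, 11:45-16:30 (subtract 1h to convert from UTC+1).
Uma in UTC: 06:00-08:30, 11:45-16:00 (subtract 1h to convert from UTC+1).
Gita in UTC: 06:00-09:15, 10:45-18:45 (add 1h to convert from UTC-1).
Zubin in UTC: 06:15-08:45, 13:30-16:00, 17:45-18:45 (add 1h to convert from UTC-1).
Keanu ∩ Jun: 06:15-07:45, 13:00-16:30.
Keanu ∩ Jun ∩ Tara: 06:15-07:45, 13:00-16:30.
Keanu ∩ Jun ∩ Tara ∩ Uma: 06:15-07:45, 13:00-16:00.
Keanu ∩ Jun ∩ Tara ∩ Uma ∩ Gita: 06:15-07:45, 13:00-16:00.
Keanu ∩ Jun ∩ Tara ∩ Uma ∩ Gita ∩ Zubin: 06:15-07:45, 13:30-16:00.
The longest is 13:30-16:00 at 150 minutes.

150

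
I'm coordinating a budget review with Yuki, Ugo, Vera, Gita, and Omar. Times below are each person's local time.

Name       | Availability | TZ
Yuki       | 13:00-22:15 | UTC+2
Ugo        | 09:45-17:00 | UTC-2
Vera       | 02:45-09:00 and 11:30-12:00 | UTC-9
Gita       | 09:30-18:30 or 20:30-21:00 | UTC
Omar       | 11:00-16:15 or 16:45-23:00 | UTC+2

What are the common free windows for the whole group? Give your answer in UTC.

11:45-14:15, 14:45-18:00

Yuki in UTC: 11:00-20:15 (subtract 2h to convert from UTC+2).
Ugo in UTC: 11:45-19:00 (add 2h to convert from UTC-2).
Vera in UTC: 11:45-18:00, 20:30-21:00 (add 9h to convert from UTC-9).
Gita in UTC: 09:30-18:30, 20:30-21:00.
Omar in UTC: 09:00-14:15, 14:45-21:00 (subtract 2h to convert from UTC+2).
Yuki ∩ Ugo: 11:45-19:00.
Yuki ∩ Ugo ∩ Vera: 11:45-18:00.
Yuki ∩ Ugo ∩ Vera ∩ Gita: 11:45-18:00.
Yuki ∩ Ugo ∩ Vera ∩ Gita ∩ Omar: 11:45-14:15, 14:45-18:00.
So the common availability across everyone is 11:45-14:15, 14:45-18:00.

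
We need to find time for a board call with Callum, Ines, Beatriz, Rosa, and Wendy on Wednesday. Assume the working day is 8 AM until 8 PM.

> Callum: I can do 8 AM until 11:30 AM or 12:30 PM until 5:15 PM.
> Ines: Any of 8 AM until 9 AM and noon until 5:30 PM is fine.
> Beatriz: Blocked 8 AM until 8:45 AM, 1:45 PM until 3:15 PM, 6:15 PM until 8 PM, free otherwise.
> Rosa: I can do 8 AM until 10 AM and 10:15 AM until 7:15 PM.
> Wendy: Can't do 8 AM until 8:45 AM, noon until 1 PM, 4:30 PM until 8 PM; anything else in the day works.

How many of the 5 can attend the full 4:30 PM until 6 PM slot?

Callum free: 08:00-11:30, 12:30-17:15.
Ines free: 08:00-09:00, 12:00-17:30.
Beatriz free: 08:45-13:45, 15:15-18:15 (invert busy blocks within the working day).
Rosa free: 08:00-10:00, 10:15-19:15.
Wendy free: 08:45-12:00, 13:00-16:30 (invert busy blocks within the working day).
Beatriz and Rosa can make the full 16:30-18:00 slot — that's 2.

2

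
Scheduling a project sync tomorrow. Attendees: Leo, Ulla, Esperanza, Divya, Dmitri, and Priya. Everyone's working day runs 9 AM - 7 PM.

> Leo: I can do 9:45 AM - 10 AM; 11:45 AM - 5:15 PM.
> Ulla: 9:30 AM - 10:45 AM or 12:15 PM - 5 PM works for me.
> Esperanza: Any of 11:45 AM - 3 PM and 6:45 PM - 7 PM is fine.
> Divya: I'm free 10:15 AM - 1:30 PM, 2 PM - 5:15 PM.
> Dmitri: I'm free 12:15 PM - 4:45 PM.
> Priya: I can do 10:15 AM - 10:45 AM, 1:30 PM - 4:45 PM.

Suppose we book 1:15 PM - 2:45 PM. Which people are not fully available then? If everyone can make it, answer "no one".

Divya, Priya

Leo: free for 13:15-14:45. Ulla: free for 13:15-14:45. Esperanza: free for 13:15-14:45. Divya: not fully free for 13:15-14:45. Dmitri: free for 13:15-14:45. Priya: not fully free for 13:15-14:45.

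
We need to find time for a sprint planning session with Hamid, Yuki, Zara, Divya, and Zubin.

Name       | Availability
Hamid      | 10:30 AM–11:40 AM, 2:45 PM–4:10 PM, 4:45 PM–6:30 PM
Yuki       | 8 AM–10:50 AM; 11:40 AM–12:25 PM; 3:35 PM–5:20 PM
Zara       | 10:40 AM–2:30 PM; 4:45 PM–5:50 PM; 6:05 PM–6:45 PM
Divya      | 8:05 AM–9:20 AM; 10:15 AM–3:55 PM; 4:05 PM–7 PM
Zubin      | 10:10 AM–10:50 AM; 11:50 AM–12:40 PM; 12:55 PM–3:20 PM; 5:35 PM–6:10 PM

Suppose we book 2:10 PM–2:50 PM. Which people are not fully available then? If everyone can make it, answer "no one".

Hamid, Yuki, Zara

Hamid: not fully free for 14:10-14:50. Yuki: not fully free for 14:10-14:50. Zara: not fully free for 14:10-14:50. Divya: free for 14:10-14:50. Zubin: free for 14:10-14:50.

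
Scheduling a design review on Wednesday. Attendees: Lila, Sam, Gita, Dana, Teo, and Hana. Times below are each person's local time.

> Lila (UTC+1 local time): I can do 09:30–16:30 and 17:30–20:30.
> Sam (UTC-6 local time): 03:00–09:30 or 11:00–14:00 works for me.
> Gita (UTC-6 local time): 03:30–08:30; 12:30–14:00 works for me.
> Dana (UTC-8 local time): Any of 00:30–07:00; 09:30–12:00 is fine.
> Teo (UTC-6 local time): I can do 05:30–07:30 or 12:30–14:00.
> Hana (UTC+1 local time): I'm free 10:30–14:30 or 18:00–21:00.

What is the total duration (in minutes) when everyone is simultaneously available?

Lila in UTC: 08:30-15:30, 16:30-19:30 (subtract 1h to convert from UTC+1).
Sam in UTC: 09:00-15:30, 17:00-20:00 (add 6h to convert from UTC-6).
Gita in UTC: 09:30-14:30, 18:30-20:00 (add 6h to convert from UTC-6).
Dana in UTC: 08:30-15:00, 17:30-20:00 (add 8h to convert from UTC-8).
Teo in UTC: 11:30-13:30, 18:30-20:00 (add 6h to convert from UTC-6).
Hana in UTC: 09:30-13:30, 17:00-20:00 (subtract 1h to convert from UTC+1).
Lila ∩ Sam: 09:00-15:30, 17:00-19:30.
Lila ∩ Sam ∩ Gita: 09:30-14:30, 18:30-19:30.
Lila ∩ Sam ∩ Gita ∩ Dana: 09:30-14:30, 18:30-19:30.
Lila ∩ Sam ∩ Gita ∩ Dana ∩ Teo: 11:30-13:30, 18:30-19:30.
Lila ∩ Sam ∩ Gita ∩ Dana ∩ Teo ∩ Hana: 11:30-13:30, 18:30-19:30.
Summing the common windows: 120 + 60 = 180 minutes.

180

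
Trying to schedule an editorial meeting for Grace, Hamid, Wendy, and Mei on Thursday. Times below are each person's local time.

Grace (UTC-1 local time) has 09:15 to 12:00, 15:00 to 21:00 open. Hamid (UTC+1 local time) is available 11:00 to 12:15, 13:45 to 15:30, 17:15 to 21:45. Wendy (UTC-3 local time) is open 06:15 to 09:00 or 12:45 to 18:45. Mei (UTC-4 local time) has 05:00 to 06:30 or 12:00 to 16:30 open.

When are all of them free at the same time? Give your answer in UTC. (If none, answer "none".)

Grace in UTC: 10:15-13:00, 16:00-22:00 (add 1h to convert from UTC-1).
Hamid in UTC: 10:00-11:15, 12:45-14:30, 16:15-20:45 (subtract 1h to convert from UTC+1).
Wendy in UTC: 09:15-12:00, 15:45-21:45 (add 3h to convert from UTC-3).
Mei in UTC: 09:00-10:30, 16:00-20:30 (add 4h to convert from UTC-4).
Grace ∩ Hamid: 10:15-11:15, 12:45-13:00, 16:15-20:45.
Grace ∩ Hamid ∩ Wendy: 10:15-11:15, 16:15-20:45.
Grace ∩ Hamid ∩ Wendy ∩ Mei: 10:15-10:30, 16:15-20:30.
So the common availability across everyone is 10:15-10:30, 16:15-20:30.

10:15-10:30, 16:15-20:30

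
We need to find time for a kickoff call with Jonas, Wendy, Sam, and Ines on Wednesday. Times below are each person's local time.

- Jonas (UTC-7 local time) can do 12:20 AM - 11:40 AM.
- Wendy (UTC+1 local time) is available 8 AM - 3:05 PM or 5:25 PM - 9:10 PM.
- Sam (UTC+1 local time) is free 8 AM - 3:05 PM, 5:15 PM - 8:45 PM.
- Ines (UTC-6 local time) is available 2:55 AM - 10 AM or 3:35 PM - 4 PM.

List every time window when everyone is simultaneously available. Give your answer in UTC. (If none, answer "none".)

08:55-14:05

Jonas in UTC: 07:20-18:40 (add 7h to convert from UTC-7).
Wendy in UTC: 07:00-14:05, 16:25-20:10 (subtract 1h to convert from UTC+1).
Sam in UTC: 07:00-14:05, 16:15-19:45 (subtract 1h to convert from UTC+1).
Ines in UTC: 08:55-16:00, 21:35-22:00 (add 6h to convert from UTC-6).
Jonas ∩ Wendy: 07:20-14:05, 16:25-18:40.
Jonas ∩ Wendy ∩ Sam: 07:20-14:05, 16:25-18:40.
Jonas ∩ Wendy ∩ Sam ∩ Ines: 08:55-14:05.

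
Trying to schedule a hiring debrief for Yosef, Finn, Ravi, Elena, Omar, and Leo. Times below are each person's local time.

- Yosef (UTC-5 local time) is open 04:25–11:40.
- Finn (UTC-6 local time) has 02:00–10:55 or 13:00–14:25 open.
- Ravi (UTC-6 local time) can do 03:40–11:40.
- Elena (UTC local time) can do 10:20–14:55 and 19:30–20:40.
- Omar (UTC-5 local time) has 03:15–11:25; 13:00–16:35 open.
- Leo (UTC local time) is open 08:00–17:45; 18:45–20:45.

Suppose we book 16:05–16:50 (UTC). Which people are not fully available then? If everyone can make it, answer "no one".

Elena, Omar, Yosef

Yosef in UTC: 09:25-16:40 (add 5h to convert from UTC-5).
Finn in UTC: 08:00-16:55, 19:00-20:25 (add 6h to convert from UTC-6).
Ravi in UTC: 09:40-17:40 (add 6h to convert from UTC-6).
Elena in UTC: 10:20-14:55, 19:30-20:40.
Omar in UTC: 08:15-16:25, 18:00-21:35 (add 5h to convert from UTC-5).
Leo in UTC: 08:00-17:45, 18:45-20:45.
Yosef: not fully free for 16:05-16:50. Finn: free for 16:05-16:50. Ravi: free for 16:05-16:50. Elena: not fully free for 16:05-16:50. Omar: not fully free for 16:05-16:50. Leo: free for 16:05-16:50.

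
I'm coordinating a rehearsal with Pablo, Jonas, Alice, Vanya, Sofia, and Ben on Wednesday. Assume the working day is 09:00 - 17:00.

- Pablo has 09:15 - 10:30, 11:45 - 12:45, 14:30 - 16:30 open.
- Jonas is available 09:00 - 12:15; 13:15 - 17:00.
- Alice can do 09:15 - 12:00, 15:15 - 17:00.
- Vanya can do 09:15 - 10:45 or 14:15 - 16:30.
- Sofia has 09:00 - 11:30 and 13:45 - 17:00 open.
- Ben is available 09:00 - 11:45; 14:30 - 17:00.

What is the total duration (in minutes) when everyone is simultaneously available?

Pablo ∩ Jonas: 09:15-10:30, 11:45-12:15, 14:30-16:30.
Pablo ∩ Jonas ∩ Alice: 09:15-10:30, 11:45-12:00, 15:15-16:30.
Pablo ∩ Jonas ∩ Alice ∩ Vanya: 09:15-10:30, 15:15-16:30.
Pablo ∩ Jonas ∩ Alice ∩ Vanya ∩ Sofia: 09:15-10:30, 15:15-16:30.
Pablo ∩ Jonas ∩ Alice ∩ Vanya ∩ Sofia ∩ Ben: 09:15-10:30, 15:15-16:30.
So the common availability across everyone is 09:15-10:30, 15:15-16:30.
Summing the common windows: 75 + 75 = 150 minutes.

150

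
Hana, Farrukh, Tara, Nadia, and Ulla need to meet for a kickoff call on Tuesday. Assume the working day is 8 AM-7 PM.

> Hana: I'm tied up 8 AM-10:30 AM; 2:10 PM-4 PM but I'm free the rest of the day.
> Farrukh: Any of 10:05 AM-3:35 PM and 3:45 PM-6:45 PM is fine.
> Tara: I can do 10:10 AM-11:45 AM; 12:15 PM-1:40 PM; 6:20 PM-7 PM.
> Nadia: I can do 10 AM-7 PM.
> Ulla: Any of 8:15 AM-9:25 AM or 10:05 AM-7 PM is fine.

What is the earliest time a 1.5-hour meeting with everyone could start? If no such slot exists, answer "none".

none

Hana free: 10:30-14:10, 16:00-19:00 (invert busy blocks within the working day).
Farrukh free: 10:05-15:35, 15:45-18:45.
Tara free: 10:10-11:45, 12:15-13:40, 18:20-19:00.
Nadia free: 10:00-19:00.
Ulla free: 08:15-09:25, 10:05-19:00.
Hana ∩ Farrukh: 10:30-14:10, 16:00-18:45.
Hana ∩ Farrukh ∩ Tara: 10:30-11:45, 12:15-13:40, 18:20-18:45.
Hana ∩ Farrukh ∩ Tara ∩ Nadia: 10:30-11:45, 12:15-13:40, 18:20-18:45.
Hana ∩ Farrukh ∩ Tara ∩ Nadia ∩ Ulla: 10:30-11:45, 12:15-13:40, 18:20-18:45.
So the common availability across everyone is 10:30-11:45, 12:15-13:40, 18:20-18:45.
No common window is at least 90 minutes long.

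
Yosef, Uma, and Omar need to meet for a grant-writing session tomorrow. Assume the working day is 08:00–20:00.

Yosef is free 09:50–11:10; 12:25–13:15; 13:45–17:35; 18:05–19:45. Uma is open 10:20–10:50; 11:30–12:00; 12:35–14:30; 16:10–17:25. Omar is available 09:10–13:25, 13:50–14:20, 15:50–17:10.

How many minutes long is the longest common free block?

Yosef ∩ Uma: 10:20-10:50, 12:35-13:15, 13:45-14:30, 16:10-17:25.
Yosef ∩ Uma ∩ Omar: 10:20-10:50, 12:35-13:15, 13:50-14:20, 16:10-17:10.
Those are the intersection windows.
The longest is 16:10-17:10 at 60 minutes.

60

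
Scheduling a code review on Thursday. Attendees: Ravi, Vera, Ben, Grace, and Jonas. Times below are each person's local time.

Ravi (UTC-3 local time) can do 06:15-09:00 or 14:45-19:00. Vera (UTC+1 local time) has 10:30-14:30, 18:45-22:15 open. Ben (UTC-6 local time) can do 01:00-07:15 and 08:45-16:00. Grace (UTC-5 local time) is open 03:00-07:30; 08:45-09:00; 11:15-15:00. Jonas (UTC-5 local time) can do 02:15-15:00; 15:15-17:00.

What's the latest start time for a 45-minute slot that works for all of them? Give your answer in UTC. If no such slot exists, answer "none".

19:15

Ravi in UTC: 09:15-12:00, 17:45-22:00 (add 3h to convert from UTC-3).
Vera in UTC: 09:30-13:30, 17:45-21:15 (subtract 1h to convert from UTC+1).
Ben in UTC: 07:00-13:15, 14:45-22:00 (add 6h to convert from UTC-6).
Grace in UTC: 08:00-12:30, 13:45-14:00, 16:15-20:00 (add 5h to convert from UTC-5).
Jonas in UTC: 07:15-20:00, 20:15-22:00 (add 5h to convert from UTC-5).
Ravi ∩ Vera: 09:30-12:00, 17:45-21:15.
Ravi ∩ Vera ∩ Ben: 09:30-12:00, 17:45-21:15.
Ravi ∩ Vera ∩ Ben ∩ Grace: 09:30-12:00, 17:45-20:00.
Ravi ∩ Vera ∩ Ben ∩ Grace ∩ Jonas: 09:30-12:00, 17:45-20:00.
So the common availability across everyone is 09:30-12:00, 17:45-20:00.
The last common window of at least 45 minutes is 17:45-20:00; a 45-minute meeting can start as late as 19:15 and still end by 20:00.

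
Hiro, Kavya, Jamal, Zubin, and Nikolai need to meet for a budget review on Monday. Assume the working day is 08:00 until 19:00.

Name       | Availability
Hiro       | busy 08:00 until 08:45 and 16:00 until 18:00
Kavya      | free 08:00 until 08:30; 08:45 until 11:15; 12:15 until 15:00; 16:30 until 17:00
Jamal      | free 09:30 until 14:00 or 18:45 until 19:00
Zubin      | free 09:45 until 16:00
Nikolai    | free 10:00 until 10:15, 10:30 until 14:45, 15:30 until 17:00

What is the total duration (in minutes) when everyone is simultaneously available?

Hiro free: 08:45-16:00, 18:00-19:00 (invert busy blocks within the working day).
Kavya free: 08:00-08:30, 08:45-11:15, 12:15-15:00, 16:30-17:00.
Jamal free: 09:30-14:00, 18:45-19:00.
Zubin free: 09:45-16:00.
Nikolai free: 10:00-10:15, 10:30-14:45, 15:30-17:00.
Hiro ∩ Kavya: 08:45-11:15, 12:15-15:00.
Hiro ∩ Kavya ∩ Jamal: 09:30-11:15, 12:15-14:00.
Hiro ∩ Kavya ∩ Jamal ∩ Zubin: 09:45-11:15, 12:15-14:00.
Hiro ∩ Kavya ∩ Jamal ∩ Zubin ∩ Nikolai: 10:00-10:15, 10:30-11:15, 12:15-14:00.
Summing the common windows: 15 + 45 + 105 = 165 minutes.

165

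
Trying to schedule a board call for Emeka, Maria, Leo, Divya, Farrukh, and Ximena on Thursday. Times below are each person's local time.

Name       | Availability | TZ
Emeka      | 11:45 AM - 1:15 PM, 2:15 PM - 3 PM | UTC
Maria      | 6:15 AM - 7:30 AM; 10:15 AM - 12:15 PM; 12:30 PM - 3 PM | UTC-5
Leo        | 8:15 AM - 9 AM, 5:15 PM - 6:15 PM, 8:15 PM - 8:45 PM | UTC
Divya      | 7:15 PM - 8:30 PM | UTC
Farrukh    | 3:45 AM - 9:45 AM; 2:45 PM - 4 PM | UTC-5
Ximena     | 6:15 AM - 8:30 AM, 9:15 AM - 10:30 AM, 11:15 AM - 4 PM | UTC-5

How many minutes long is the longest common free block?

Emeka in UTC: 11:45-13:15, 14:15-15:00.
Maria in UTC: 11:15-12:30, 15:15-17:15, 17:30-20:00 (add 5h to convert from UTC-5).
Leo in UTC: 08:15-09:00, 17:15-18:15, 20:15-20:45.
Divya in UTC: 19:15-20:30.
Farrukh in UTC: 08:45-14:45, 19:45-21:00 (add 5h to convert from UTC-5).
Ximena in UTC: 11:15-13:30, 14:15-15:30, 16:15-21:00 (add 5h to convert from UTC-5).
Emeka ∩ Maria: 11:45-12:30.
Emeka ∩ Maria ∩ Leo: ∅.
Emeka ∩ Maria ∩ Leo ∩ Divya: ∅.
Emeka ∩ Maria ∩ Leo ∩ Divya ∩ Farrukh: ∅.
Emeka ∩ Maria ∩ Leo ∩ Divya ∩ Farrukh ∩ Ximena: ∅.
There is no time when everyone is free.
No common window exists, so the longest block is 0 minutes.

0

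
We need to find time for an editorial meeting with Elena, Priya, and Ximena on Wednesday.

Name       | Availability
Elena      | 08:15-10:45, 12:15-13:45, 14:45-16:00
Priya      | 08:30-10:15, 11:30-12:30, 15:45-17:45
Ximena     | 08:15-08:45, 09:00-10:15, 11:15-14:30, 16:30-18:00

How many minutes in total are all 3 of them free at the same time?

105

Elena ∩ Priya: 08:30-10:15, 12:15-12:30, 15:45-16:00.
Elena ∩ Priya ∩ Ximena: 08:30-08:45, 09:00-10:15, 12:15-12:30.
So the common availability across everyone is 08:30-08:45, 09:00-10:15, 12:15-12:30.
Summing the common windows: 15 + 75 + 15 = 105 minutes.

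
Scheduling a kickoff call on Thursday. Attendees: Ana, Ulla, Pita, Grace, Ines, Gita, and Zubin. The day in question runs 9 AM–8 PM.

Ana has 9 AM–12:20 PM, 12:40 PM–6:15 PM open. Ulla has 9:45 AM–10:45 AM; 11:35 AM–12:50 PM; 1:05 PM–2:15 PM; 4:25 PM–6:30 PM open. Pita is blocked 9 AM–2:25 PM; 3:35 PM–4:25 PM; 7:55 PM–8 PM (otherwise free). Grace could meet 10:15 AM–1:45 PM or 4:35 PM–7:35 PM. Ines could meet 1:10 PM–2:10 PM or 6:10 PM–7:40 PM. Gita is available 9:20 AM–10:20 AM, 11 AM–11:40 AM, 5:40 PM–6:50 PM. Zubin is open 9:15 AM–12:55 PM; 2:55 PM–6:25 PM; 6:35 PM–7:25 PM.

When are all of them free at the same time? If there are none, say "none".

18:10-18:15

Ana free: 09:00-12:20, 12:40-18:15.
Ulla free: 09:45-10:45, 11:35-12:50, 13:05-14:15, 16:25-18:30.
Pita free: 14:25-15:35, 16:25-19:55 (invert busy blocks within the working day).
Grace free: 10:15-13:45, 16:35-19:35.
Ines free: 13:10-14:10, 18:10-19:40.
Gita free: 09:20-10:20, 11:00-11:40, 17:40-18:50.
Zubin free: 09:15-12:55, 14:55-18:25, 18:35-19:25.
Ana ∩ Ulla: 09:45-10:45, 11:35-12:20, 12:40-12:50, 13:05-14:15, 16:25-18:15.
Ana ∩ Ulla ∩ Pita: 16:25-18:15.
Ana ∩ Ulla ∩ Pita ∩ Grace: 16:35-18:15.
Ana ∩ Ulla ∩ Pita ∩ Grace ∩ Ines: 18:10-18:15.
Ana ∩ Ulla ∩ Pita ∩ Grace ∩ Ines ∩ Gita: 18:10-18:15.
Ana ∩ Ulla ∩ Pita ∩ Grace ∩ Ines ∩ Gita ∩ Zubin: 18:10-18:15.
So the common availability across everyone is 18:10-18:15.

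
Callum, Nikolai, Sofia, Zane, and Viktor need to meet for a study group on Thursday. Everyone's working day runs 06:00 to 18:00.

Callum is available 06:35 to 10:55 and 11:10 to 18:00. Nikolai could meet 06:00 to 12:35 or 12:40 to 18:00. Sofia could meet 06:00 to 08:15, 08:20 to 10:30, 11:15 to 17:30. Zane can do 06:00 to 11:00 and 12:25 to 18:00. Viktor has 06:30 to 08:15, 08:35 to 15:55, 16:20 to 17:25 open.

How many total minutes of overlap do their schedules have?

Callum ∩ Nikolai: 06:35-10:55, 11:10-12:35, 12:40-18:00.
Callum ∩ Nikolai ∩ Sofia: 06:35-08:15, 08:20-10:30, 11:15-12:35, 12:40-17:30.
Callum ∩ Nikolai ∩ Sofia ∩ Zane: 06:35-08:15, 08:20-10:30, 12:25-12:35, 12:40-17:30.
Callum ∩ Nikolai ∩ Sofia ∩ Zane ∩ Viktor: 06:35-08:15, 08:35-10:30, 12:25-12:35, 12:40-15:55, 16:20-17:25.
Summing the common windows: 100 + 115 + 10 + 195 + 65 = 485 minutes.

485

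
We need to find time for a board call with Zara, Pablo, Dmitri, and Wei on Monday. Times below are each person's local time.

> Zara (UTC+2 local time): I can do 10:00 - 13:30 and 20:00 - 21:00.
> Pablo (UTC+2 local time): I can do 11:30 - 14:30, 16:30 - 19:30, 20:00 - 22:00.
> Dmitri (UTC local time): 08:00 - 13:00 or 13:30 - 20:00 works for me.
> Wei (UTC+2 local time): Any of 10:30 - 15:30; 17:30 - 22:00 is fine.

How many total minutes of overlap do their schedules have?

Zara in UTC: 08:00-11:30, 18:00-19:00 (subtract 2h to convert from UTC+2).
Pablo in UTC: 09:30-12:30, 14:30-17:30, 18:00-20:00 (subtract 2h to convert from UTC+2).
Dmitri in UTC: 08:00-13:00, 13:30-20:00.
Wei in UTC: 08:30-13:30, 15:30-20:00 (subtract 2h to convert from UTC+2).
Zara ∩ Pablo: 09:30-11:30, 18:00-19:00.
Zara ∩ Pablo ∩ Dmitri: 09:30-11:30, 18:00-19:00.
Zara ∩ Pablo ∩ Dmitri ∩ Wei: 09:30-11:30, 18:00-19:00.
Summing the common windows: 120 + 60 = 180 minutes.

180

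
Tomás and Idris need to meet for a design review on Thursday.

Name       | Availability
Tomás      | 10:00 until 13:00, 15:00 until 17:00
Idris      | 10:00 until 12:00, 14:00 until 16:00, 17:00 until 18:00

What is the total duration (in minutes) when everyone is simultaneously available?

180

Tomás ∩ Idris: 10:00-12:00, 15:00-16:00.
Those are the intersection windows.
Summing the common windows: 120 + 60 = 180 minutes.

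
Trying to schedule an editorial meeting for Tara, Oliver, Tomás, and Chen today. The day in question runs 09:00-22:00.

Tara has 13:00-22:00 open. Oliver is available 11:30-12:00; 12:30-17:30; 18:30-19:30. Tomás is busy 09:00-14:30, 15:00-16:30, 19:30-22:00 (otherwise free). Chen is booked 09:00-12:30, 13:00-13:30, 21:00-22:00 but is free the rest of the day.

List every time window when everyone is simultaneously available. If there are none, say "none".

14:30-15:00, 16:30-17:30, 18:30-19:30

Tara free: 13:00-22:00.
Oliver free: 11:30-12:00, 12:30-17:30, 18:30-19:30.
Tomás free: 14:30-15:00, 16:30-19:30 (invert busy blocks within the working day).
Chen free: 12:30-13:00, 13:30-21:00 (invert busy blocks within the working day).
Tara ∩ Oliver: 13:00-17:30, 18:30-19:30.
Tara ∩ Oliver ∩ Tomás: 14:30-15:00, 16:30-17:30, 18:30-19:30.
Tara ∩ Oliver ∩ Tomás ∩ Chen: 14:30-15:00, 16:30-17:30, 18:30-19:30.
Those are the intersection windows.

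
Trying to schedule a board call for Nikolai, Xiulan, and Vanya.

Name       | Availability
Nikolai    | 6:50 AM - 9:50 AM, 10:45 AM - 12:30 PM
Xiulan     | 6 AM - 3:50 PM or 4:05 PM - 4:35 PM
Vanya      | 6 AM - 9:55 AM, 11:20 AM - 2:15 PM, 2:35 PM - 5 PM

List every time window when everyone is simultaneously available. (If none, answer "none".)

Nikolai ∩ Xiulan: 06:50-09:50, 10:45-12:30.
Nikolai ∩ Xiulan ∩ Vanya: 06:50-09:50, 11:20-12:30.

06:50-09:50, 11:20-12:30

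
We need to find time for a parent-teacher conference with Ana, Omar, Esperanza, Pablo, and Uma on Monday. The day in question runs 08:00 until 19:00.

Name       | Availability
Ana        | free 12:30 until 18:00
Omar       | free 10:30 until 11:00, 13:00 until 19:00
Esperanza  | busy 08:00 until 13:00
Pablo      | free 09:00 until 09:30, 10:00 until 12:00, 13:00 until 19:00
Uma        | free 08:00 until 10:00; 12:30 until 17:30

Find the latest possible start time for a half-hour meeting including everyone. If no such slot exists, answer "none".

Ana free: 12:30-18:00.
Omar free: 10:30-11:00, 13:00-19:00.
Esperanza free: 13:00-19:00 (invert busy blocks within the working day).
Pablo free: 09:00-09:30, 10:00-12:00, 13:00-19:00.
Uma free: 08:00-10:00, 12:30-17:30.
Ana ∩ Omar: 13:00-18:00.
Ana ∩ Omar ∩ Esperanza: 13:00-18:00.
Ana ∩ Omar ∩ Esperanza ∩ Pablo: 13:00-18:00.
Ana ∩ Omar ∩ Esperanza ∩ Pablo ∩ Uma: 13:00-17:30.
Those are the intersection windows.
The last common window of at least 30 minutes is 13:00-17:30; a 30-minute meeting can start as late as 17:00 and still end by 17:30.

17:00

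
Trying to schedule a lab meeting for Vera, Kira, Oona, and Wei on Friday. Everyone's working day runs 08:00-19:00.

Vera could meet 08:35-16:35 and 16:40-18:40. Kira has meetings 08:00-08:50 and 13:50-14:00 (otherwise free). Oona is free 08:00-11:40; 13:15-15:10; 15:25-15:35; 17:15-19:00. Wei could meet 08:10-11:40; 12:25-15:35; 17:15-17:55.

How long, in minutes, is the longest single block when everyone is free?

170

Vera free: 08:35-16:35, 16:40-18:40.
Kira free: 08:50-13:50, 14:00-19:00 (invert busy blocks within the working day).
Oona free: 08:00-11:40, 13:15-15:10, 15:25-15:35, 17:15-19:00.
Wei free: 08:10-11:40, 12:25-15:35, 17:15-17:55.
Vera ∩ Kira: 08:50-13:50, 14:00-16:35, 16:40-18:40.
Vera ∩ Kira ∩ Oona: 08:50-11:40, 13:15-13:50, 14:00-15:10, 15:25-15:35, 17:15-18:40.
Vera ∩ Kira ∩ Oona ∩ Wei: 08:50-11:40, 13:15-13:50, 14:00-15:10, 15:25-15:35, 17:15-17:55.
Those are the intersection windows.
The longest is 08:50-11:40 at 170 minutes.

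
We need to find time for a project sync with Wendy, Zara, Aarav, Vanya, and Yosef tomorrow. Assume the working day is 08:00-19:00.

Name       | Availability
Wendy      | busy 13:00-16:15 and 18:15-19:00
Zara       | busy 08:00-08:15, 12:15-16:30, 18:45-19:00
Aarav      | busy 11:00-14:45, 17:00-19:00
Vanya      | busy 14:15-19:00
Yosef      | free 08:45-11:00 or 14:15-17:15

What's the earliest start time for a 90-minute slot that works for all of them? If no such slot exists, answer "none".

Wendy free: 08:00-13:00, 16:15-18:15 (invert busy blocks within the working day).
Zara free: 08:15-12:15, 16:30-18:45 (invert busy blocks within the working day).
Aarav free: 08:00-11:00, 14:45-17:00 (invert busy blocks within the working day).
Vanya free: 08:00-14:15 (invert busy blocks within the working day).
Yosef free: 08:45-11:00, 14:15-17:15.
Wendy ∩ Zara: 08:15-12:15, 16:30-18:15.
Wendy ∩ Zara ∩ Aarav: 08:15-11:00, 16:30-17:00.
Wendy ∩ Zara ∩ Aarav ∩ Vanya: 08:15-11:00.
Wendy ∩ Zara ∩ Aarav ∩ Vanya ∩ Yosef: 08:45-11:00.
Those are the intersection windows.
The first common window of at least 90 minutes is 08:45-11:00, so the earliest start is 08:45.

08:45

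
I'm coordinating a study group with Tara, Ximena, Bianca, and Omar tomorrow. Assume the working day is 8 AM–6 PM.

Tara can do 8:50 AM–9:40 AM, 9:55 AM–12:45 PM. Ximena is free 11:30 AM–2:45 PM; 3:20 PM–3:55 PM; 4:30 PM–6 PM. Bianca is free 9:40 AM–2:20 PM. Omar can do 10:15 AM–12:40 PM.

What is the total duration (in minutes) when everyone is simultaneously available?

70

Tara ∩ Ximena: 11:30-12:45.
Tara ∩ Ximena ∩ Bianca: 11:30-12:45.
Tara ∩ Ximena ∩ Bianca ∩ Omar: 11:30-12:40.
That's a single block of 70 minutes.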